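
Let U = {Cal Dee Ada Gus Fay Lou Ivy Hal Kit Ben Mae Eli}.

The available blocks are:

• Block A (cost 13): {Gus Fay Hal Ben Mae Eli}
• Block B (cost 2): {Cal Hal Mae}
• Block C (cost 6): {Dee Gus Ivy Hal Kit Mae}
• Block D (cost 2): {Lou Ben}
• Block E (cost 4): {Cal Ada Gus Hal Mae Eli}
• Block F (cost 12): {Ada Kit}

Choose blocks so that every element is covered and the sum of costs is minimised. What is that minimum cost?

25

A, C, D, E together cover every element (A ∪ C ∪ D ∪ E = {Cal, Dee, Ada, Gus, Fay, Lou, Ivy, Hal, Kit, Ben, Mae, Eli}); total cost 13 + 6 + 2 + 4 = 25.
The greedy pick B, D, E, C, A costs 27; no covering selection beats 25.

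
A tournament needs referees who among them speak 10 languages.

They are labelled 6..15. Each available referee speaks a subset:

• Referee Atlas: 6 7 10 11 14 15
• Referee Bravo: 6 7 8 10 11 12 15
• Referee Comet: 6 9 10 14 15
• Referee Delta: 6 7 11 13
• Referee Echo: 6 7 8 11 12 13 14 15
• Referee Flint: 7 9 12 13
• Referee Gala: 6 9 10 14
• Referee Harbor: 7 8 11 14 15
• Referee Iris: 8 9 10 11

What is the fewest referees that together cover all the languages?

Echo and Gala together: Echo ∪ Gala = {6, 7, 8, 9, 10, 11, 12, 13, 14, 15} — every language is covered.
No single referee has all 10 languages (the largest, Echo, has 8), so 2 is optimal.

2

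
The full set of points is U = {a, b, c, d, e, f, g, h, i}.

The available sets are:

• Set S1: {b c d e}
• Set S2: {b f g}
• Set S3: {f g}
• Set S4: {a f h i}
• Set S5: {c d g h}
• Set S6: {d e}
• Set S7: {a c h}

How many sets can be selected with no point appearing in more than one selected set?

3

S3, S6, S7 are pairwise disjoint (S3={f,g}; S6={d,e}; S7={a,c,h}).
Every remaining set overlaps one of these, and no 4 of the listed sets are pairwise disjoint, so 3 is the maximum.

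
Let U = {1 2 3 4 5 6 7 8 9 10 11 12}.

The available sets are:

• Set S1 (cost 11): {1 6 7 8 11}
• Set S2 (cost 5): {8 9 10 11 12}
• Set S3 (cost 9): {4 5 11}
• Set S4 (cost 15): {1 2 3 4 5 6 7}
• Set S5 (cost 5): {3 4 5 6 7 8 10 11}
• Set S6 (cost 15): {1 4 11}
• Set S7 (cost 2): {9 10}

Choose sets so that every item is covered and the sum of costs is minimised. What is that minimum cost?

20

S2, S4 together cover every item (S2 ∪ S4 = {1, 2, 3, 4, 5, 6, 7, 8, 9, 10, 11, 12}); total cost 5 + 15 = 20.
The greedy pick S5, S7, S2, S4 costs 27; no covering selection beats 20.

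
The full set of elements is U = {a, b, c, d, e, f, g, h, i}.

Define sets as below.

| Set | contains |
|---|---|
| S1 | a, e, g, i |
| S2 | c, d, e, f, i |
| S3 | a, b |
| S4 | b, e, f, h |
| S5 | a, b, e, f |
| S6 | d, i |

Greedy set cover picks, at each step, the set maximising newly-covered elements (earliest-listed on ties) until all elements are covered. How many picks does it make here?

3

Greedy: pick S2 (covers 5 new) → pick S1 (covers 2 new) → pick S4 (covers 2 new). Total picks: 3.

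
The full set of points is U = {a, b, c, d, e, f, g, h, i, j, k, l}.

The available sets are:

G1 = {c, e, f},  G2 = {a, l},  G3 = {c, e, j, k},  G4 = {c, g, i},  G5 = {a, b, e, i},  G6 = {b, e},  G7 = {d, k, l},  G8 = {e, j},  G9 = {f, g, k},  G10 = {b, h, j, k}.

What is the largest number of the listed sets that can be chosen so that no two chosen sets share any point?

G1, G2, G10 are pairwise disjoint (G1={c,e,f}; G2={a,l}; G10={b,h,j,k}).
Every remaining set overlaps one of these, and no 4 of the listed sets are pairwise disjoint, so 3 is the maximum.

3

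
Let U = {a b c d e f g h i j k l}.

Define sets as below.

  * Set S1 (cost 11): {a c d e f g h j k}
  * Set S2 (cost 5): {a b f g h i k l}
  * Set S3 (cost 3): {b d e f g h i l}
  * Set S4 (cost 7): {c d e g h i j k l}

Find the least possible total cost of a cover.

S2, S4 together cover every item (S2 ∪ S4 = {a, b, c, d, e, f, g, h, i, j, k, l}); total cost 5 + 7 = 12.
The greedy pick S3, S4, S2 costs 15; no covering selection beats 12.

12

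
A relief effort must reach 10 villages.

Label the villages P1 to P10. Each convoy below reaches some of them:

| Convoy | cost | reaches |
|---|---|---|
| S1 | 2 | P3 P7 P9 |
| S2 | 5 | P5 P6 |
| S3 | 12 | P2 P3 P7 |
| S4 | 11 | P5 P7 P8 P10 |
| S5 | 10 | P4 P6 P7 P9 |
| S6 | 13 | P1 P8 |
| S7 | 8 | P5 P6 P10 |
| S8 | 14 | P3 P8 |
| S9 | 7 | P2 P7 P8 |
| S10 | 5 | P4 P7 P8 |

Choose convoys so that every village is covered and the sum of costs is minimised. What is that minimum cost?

S1, S6, S7, S9, S10 together cover every village (S1 ∪ S6 ∪ S7 ∪ S9 ∪ S10 = {P1, P2, P3, P4, P5, P6, P7, P8, P9, P10}); total cost 2 + 13 + 8 + 7 + 5 = 35.
The greedy pick S1, S2, S10, S9, S7, S6 costs 40; no covering selection beats 35.

35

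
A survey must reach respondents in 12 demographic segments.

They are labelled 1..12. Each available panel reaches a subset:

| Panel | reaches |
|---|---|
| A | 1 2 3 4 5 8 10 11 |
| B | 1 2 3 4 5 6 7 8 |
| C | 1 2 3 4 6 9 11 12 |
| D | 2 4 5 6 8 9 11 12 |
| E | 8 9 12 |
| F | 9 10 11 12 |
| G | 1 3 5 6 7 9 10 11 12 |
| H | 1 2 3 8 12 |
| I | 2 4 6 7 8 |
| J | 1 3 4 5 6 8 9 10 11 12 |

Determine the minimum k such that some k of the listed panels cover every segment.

Take {B, J}. Their union is {1, 2, 3, 4, 5, 6, 7, 8, 9, 10, 11, 12}, which is all 12 segments.
No single panel has all 12 segments (the largest, J, has 10), so 2 is optimal.

2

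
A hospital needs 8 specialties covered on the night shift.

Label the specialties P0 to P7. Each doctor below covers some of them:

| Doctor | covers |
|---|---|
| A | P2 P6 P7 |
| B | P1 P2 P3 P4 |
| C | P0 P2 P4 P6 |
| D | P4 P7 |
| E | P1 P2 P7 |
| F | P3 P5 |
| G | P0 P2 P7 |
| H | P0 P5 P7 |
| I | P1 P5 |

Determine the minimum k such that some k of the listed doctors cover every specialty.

C and E and F together: C ∪ E ∪ F = {P0, P1, P2, P3, P4, P5, P6, P7} — every specialty is covered.
No 2 of the 9 doctors cover everything (all 36 combinations miss at least one specialty), so 3 is optimal.

3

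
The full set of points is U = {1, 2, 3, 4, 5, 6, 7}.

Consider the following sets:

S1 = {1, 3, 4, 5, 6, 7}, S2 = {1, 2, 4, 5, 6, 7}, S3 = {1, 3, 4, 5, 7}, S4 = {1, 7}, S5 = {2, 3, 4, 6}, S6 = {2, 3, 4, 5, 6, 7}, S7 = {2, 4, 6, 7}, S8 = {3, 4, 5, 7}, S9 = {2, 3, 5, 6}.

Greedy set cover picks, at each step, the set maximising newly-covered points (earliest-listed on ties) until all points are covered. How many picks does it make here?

Greedy: pick S1 (covers 6 new) → pick S2 (covers 1 new). Total picks: 2.

2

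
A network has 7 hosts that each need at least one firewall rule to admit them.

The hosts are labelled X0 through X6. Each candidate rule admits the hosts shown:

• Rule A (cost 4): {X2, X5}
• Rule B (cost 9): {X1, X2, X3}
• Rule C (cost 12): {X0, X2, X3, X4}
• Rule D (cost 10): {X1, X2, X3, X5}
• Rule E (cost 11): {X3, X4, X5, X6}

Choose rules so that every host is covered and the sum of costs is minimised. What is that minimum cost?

B, C, E together cover every host (B ∪ C ∪ E = {X0, X1, X2, X3, X4, X5, X6}); total cost 9 + 12 + 11 = 32.
The greedy pick A, E, B, C costs 36; no covering selection beats 32.

32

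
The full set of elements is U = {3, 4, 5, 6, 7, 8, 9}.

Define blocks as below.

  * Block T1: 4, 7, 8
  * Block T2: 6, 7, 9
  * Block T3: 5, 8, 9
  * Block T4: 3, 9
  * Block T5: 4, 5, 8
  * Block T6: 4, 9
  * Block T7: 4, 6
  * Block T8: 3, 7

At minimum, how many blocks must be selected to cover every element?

3

T2, T4, and T5 cover everything between them: the union {3, 4, 5, 6, 7, 8, 9} is all of U.
Each block has at most 3 elements, and 2·3 = 6 < 7 — so at least 3 blocks are needed, and 3 is optimal.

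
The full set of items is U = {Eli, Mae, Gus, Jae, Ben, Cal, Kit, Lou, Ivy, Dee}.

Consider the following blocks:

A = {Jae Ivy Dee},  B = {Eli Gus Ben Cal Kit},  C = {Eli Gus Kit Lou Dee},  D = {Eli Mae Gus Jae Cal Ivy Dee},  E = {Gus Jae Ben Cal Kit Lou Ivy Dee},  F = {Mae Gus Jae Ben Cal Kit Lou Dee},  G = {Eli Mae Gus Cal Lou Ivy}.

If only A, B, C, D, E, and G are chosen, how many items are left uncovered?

0

Union of A, B, C, D, E, G = {Eli, Mae, Gus, Jae, Ben, Cal, Kit, Lou, Ivy, Dee} — that's every item, so 0 are uncovered.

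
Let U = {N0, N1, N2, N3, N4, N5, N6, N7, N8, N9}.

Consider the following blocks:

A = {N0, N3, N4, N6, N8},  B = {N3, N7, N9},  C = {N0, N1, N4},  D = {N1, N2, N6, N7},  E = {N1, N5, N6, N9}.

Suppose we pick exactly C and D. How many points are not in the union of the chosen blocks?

Union of C, D = {N0, N1, N2, N4, N6, N7}.
Not covered: N3, N5, N8, N9 — 4 points.

4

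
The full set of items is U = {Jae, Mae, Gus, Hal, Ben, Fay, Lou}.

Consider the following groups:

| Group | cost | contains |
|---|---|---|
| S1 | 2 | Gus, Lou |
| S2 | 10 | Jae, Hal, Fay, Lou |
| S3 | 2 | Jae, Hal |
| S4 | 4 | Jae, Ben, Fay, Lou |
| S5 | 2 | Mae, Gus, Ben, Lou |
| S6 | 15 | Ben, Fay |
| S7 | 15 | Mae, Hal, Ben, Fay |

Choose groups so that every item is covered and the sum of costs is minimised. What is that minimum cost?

S3, S4, S5 together cover every item (S3 ∪ S4 ∪ S5 = {Jae, Mae, Gus, Hal, Ben, Fay, Lou}); total cost 2 + 4 + 2 = 8.
No covering selection has total cost below 8.

8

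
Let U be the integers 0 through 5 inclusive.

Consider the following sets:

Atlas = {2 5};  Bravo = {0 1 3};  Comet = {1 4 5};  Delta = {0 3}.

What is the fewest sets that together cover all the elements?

Atlas, Bravo, and Comet cover everything between them: the union {0, 1, 2, 3, 4, 5} is all of U.
Only Atlas contains 2, so Atlas is forced; the remaining 4 elements need at least 2 more sets (each remaining set adds at most 3) — so at least 3 sets are needed, and 3 is optimal.

3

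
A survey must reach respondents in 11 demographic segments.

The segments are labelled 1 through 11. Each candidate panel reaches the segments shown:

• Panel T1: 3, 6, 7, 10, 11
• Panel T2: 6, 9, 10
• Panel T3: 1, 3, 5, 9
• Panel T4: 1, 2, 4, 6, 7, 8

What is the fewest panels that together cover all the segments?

T1 and T3 and T4 together: T1 ∪ T3 ∪ T4 = {1, 2, 3, 4, 5, 6, 7, 8, 9, 10, 11} — every segment is covered.
Only T4 contains 2, so T4 is forced; the remaining 5 segments need at least 2 more panels (each remaining panel adds at most 3) — so at least 3 panels are needed, and 3 is optimal.

3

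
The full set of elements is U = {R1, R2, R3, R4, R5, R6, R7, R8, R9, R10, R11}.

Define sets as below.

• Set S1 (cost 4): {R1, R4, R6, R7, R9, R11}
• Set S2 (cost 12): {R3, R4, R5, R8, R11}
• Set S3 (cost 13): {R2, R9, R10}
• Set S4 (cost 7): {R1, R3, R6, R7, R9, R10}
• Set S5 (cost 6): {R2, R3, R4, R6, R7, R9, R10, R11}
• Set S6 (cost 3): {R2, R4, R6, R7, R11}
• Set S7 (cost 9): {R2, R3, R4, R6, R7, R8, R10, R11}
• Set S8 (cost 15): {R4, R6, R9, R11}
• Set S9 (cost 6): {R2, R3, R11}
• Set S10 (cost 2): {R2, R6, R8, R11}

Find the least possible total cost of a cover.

21

S2, S4, S10 together cover every element (S2 ∪ S4 ∪ S10 = {R1, R2, R3, R4, R5, R6, R7, R8, R9, R10, R11}); total cost 12 + 7 + 2 = 21.
The greedy pick S10, S1, S5, S2 costs 24; no covering selection beats 21.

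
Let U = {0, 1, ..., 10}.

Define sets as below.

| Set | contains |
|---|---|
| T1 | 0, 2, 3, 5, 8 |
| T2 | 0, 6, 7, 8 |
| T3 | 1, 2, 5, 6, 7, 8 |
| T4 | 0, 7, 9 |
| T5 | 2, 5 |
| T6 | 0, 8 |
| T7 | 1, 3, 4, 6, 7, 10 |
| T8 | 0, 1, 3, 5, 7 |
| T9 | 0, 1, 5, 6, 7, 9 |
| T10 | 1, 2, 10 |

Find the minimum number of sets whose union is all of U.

3

Take {T1, T4, T7}. Their union is {0, 1, 2, 3, 4, 5, 6, 7, 8, 9, 10}, which is all 11 elements.
Only T7 contains 4, so T7 is forced; the remaining 5 elements need at least 2 more sets (each remaining set adds at most 4) — so at least 3 sets are needed, and 3 is optimal.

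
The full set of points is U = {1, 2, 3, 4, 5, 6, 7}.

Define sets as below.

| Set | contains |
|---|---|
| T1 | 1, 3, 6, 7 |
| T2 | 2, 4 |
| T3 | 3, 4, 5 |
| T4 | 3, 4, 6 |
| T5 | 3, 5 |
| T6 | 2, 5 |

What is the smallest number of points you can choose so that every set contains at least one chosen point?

2

H = {2, 3} meets every set (each contains at least one member of H), and |H| = 2.
The sets T1, T2 are pairwise disjoint, so any hitting set needs a separate point for each — at least 2. Hence 2 is optimal.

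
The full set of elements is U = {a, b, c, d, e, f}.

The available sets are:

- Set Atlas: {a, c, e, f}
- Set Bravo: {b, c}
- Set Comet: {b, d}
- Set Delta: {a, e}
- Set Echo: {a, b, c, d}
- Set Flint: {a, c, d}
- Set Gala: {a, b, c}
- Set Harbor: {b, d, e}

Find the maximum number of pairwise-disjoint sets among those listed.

Atlas, Comet are pairwise disjoint (Atlas={a,c,e,f}; Comet={b,d}).
Every remaining set overlaps one of these, and no 3 of the listed sets are pairwise disjoint, so 2 is the maximum.

2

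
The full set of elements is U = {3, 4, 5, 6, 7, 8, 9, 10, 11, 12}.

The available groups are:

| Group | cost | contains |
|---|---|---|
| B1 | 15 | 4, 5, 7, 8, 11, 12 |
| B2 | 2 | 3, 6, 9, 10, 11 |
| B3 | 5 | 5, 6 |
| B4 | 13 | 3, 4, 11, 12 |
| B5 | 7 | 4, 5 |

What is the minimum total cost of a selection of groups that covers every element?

B1, B2 together cover every element (B1 ∪ B2 = {3, 4, 5, 6, 7, 8, 9, 10, 11, 12}); total cost 15 + 2 = 17.
No covering selection has total cost below 17.

17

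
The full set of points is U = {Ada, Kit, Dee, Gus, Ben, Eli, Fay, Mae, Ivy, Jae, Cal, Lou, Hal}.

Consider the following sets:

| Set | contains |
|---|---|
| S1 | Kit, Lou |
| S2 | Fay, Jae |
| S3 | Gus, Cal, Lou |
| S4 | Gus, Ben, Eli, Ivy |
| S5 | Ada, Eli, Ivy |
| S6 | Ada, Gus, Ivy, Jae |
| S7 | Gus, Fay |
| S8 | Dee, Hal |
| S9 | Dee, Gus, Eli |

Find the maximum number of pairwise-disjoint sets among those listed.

S1, S5, S7, S8 are pairwise disjoint (S1={Kit,Lou}; S5={Ada,Eli,Ivy}; S7={Gus,Fay}; S8={Dee,Hal}).
Every remaining set overlaps one of these, and no 5 of the listed sets are pairwise disjoint, so 4 is the maximum.

4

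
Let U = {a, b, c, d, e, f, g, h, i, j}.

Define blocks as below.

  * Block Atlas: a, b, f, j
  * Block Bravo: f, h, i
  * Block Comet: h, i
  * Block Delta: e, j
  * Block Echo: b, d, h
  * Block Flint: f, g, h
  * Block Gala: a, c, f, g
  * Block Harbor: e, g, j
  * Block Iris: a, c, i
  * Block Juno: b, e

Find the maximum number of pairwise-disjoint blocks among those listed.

Comet, Delta, Gala are pairwise disjoint (Comet={h,i}; Delta={e,j}; Gala={a,c,f,g}).
Every remaining block overlaps one of these, and no 4 of the listed blocks are pairwise disjoint, so 3 is the maximum.

3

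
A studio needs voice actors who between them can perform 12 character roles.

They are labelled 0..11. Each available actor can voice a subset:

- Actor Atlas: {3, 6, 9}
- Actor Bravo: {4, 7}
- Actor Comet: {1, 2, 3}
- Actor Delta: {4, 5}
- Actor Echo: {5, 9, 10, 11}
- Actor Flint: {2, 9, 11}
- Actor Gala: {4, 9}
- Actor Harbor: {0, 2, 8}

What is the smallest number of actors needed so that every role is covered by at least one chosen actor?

5

Atlas and Bravo and Comet and Echo and Harbor together: Atlas ∪ Bravo ∪ Comet ∪ Echo ∪ Harbor = {0, 1, 2, 3, 4, 5, 6, 7, 8, 9, 10, 11} — every role is covered.
No 4 of the 8 actors cover everything (all 70 combinations miss at least one role), so 5 is optimal.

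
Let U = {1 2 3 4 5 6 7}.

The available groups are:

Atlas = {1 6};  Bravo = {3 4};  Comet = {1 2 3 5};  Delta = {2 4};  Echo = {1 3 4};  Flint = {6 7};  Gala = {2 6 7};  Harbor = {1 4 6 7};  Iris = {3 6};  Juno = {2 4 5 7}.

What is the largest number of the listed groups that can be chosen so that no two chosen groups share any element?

2

Delta, Iris are pairwise disjoint (Delta={2,4}; Iris={3,6}).
Every remaining group overlaps one of these, and no 3 of the listed groups are pairwise disjoint, so 2 is the maximum.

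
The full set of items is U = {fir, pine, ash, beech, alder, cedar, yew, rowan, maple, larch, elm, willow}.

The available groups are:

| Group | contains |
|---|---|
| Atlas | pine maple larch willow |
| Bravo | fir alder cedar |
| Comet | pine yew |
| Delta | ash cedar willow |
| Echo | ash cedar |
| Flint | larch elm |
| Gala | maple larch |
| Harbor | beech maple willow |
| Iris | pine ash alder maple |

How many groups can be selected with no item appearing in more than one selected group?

4

Comet, Echo, Flint, Harbor are pairwise disjoint (Comet={pine,yew}; Echo={ash,cedar}; Flint={larch,elm}; Harbor={beech,maple,willow}).
Every remaining group overlaps one of these, and no 5 of the listed groups are pairwise disjoint, so 4 is the maximum.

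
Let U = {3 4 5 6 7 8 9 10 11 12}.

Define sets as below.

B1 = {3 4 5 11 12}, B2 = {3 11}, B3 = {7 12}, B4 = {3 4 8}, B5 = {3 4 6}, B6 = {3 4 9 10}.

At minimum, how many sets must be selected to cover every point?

5

Take {B1, B3, B4, B5, B6}. Their union is {3, 4, 5, 6, 7, 8, 9, 10, 11, 12}, which is all 10 points.
No 4 of the 6 sets cover everything (all 15 combinations miss at least one point), so 5 is optimal.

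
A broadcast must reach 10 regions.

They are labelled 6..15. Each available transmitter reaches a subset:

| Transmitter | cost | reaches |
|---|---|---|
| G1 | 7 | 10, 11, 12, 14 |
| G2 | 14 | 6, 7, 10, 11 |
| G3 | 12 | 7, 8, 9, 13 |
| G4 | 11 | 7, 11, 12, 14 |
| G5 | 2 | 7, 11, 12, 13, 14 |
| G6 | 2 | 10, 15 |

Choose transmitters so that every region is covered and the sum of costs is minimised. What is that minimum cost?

30

G2, G3, G5, G6 together cover every region (G2 ∪ G3 ∪ G5 ∪ G6 = {6, 7, 8, 9, 10, 11, 12, 13, 14, 15}); total cost 14 + 12 + 2 + 2 = 30.
No covering selection has total cost below 30.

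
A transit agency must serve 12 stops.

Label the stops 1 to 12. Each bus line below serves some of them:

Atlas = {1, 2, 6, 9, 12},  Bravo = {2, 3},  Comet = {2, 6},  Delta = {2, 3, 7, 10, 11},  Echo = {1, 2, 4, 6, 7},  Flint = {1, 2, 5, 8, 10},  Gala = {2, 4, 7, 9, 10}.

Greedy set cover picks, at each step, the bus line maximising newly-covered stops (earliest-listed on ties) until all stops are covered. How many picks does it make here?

4

Greedy: pick Atlas (covers 5 new) → pick Delta (covers 4 new) → pick Flint (covers 2 new) → pick Echo (covers 1 new). Total picks: 4.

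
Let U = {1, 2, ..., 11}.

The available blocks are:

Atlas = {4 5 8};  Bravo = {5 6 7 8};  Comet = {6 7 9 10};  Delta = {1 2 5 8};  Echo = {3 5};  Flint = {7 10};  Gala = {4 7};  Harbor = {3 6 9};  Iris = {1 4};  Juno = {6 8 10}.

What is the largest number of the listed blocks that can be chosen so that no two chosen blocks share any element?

3

Echo, Gala, Juno are pairwise disjoint (Echo={3,5}; Gala={4,7}; Juno={6,8,10}).
Every remaining block overlaps one of these, and no 4 of the listed blocks are pairwise disjoint, so 3 is the maximum.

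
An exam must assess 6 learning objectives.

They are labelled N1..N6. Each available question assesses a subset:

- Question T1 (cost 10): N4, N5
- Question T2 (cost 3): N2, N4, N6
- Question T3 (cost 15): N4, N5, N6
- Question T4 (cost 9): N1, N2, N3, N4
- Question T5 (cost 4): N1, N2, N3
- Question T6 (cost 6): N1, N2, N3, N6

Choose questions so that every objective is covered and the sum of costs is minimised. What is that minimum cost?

16

T1, T6 together cover every objective (T1 ∪ T6 = {N1, N2, N3, N4, N5, N6}); total cost 10 + 6 = 16.
The greedy pick T2, T5, T1 costs 17; no covering selection beats 16.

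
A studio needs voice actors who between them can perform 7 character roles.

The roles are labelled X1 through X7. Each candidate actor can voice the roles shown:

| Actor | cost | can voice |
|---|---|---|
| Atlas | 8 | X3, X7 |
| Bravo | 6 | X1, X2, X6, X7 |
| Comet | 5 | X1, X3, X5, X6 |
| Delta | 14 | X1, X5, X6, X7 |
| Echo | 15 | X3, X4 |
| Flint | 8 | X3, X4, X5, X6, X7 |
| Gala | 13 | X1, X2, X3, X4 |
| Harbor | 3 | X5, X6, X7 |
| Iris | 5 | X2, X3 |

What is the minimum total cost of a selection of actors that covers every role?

14

Bravo, Flint together cover every role (Bravo ∪ Flint = {X1, X2, X3, X4, X5, X6, X7}); total cost 6 + 8 = 14.
The greedy pick Harbor, Comet, Iris, Flint costs 21; no covering selection beats 14.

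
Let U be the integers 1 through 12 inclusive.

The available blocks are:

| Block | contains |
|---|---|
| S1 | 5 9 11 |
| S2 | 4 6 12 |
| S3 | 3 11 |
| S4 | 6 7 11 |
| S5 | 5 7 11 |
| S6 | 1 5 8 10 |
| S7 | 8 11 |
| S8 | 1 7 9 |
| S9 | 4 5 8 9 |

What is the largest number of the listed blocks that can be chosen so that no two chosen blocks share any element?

3

S2, S3, S6 are pairwise disjoint (S2={4,6,12}; S3={3,11}; S6={1,5,8,10}).
Every remaining block overlaps one of these, and no 4 of the listed blocks are pairwise disjoint, so 3 is the maximum.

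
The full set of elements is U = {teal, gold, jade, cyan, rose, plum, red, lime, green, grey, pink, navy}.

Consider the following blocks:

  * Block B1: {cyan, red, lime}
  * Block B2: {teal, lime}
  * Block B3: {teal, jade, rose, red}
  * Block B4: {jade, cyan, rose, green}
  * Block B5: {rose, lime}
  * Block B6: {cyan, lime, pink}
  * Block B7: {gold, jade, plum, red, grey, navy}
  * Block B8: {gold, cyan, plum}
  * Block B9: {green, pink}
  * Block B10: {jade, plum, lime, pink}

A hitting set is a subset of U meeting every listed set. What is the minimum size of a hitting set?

4

The 4 elements {rose, plum, lime, pink} hit every block.
No choice of 3 elements meets every block, so 4 is the minimum.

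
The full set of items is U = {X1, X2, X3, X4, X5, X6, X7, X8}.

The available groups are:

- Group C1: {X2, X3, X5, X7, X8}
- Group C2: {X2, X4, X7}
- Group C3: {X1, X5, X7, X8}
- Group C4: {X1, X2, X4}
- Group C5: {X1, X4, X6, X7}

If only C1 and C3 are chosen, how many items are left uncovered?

2

Union of C1, C3 = {X1, X2, X3, X5, X7, X8}.
Not covered: X4, X6 — 2 items.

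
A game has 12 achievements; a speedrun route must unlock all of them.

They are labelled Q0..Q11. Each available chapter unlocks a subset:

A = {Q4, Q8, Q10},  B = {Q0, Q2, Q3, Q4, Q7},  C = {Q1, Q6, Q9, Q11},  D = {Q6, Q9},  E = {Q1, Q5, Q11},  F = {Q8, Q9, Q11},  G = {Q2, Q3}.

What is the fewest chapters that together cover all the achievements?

Take {A, B, C, E}. Their union is {Q0, Q1, Q2, Q3, Q4, Q5, Q6, Q7, Q8, Q9, Q10, Q11}, which is all 12 achievements.
Only A contains Q10, so A is forced; the remaining 9 achievements need at least 3 more chapters (each remaining chapter adds at most 4) — so at least 4 chapters are needed, and 4 is optimal.

4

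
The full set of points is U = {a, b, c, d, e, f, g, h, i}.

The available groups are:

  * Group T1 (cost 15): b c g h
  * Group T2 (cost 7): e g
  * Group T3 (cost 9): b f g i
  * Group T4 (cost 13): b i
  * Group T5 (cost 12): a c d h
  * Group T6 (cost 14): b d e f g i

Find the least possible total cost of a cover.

T5, T6 together cover every point (T5 ∪ T6 = {a, b, c, d, e, f, g, h, i}); total cost 12 + 14 = 26.
The greedy pick T3, T5, T2 costs 28; no covering selection beats 26.

26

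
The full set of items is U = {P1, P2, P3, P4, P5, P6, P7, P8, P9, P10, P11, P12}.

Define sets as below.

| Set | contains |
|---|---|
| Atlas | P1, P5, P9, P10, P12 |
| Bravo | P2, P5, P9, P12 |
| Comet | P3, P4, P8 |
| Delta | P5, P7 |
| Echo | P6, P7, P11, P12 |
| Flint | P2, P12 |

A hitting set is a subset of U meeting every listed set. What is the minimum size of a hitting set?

The 3 items {P3, P7, P12} hit every set.
The sets Comet, Delta, Flint are pairwise disjoint, so any hitting set needs a separate item for each — at least 3. Hence 3 is optimal.

3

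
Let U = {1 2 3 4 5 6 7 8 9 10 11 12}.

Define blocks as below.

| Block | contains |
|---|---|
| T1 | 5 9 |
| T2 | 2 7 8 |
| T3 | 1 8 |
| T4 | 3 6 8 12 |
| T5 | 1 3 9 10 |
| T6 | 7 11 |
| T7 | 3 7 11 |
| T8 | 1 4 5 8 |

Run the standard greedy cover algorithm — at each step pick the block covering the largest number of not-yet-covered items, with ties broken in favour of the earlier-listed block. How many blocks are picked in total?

5

Greedy: pick T4 (covers 4 new) → pick T5 (covers 3 new) → pick T2 (covers 2 new) → pick T8 (covers 2 new) → pick T6 (covers 1 new). Total picks: 5.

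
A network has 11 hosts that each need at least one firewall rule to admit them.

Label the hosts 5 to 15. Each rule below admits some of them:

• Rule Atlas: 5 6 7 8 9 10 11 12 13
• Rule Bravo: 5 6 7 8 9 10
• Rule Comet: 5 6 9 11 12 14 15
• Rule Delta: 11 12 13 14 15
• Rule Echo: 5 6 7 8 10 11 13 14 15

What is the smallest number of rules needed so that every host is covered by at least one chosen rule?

Atlas and Delta together: Atlas ∪ Delta = {5, 6, 7, 8, 9, 10, 11, 12, 13, 14, 15} — every host is covered.
No single rule has all 11 hosts (the largest, Atlas, has 9), so 2 is optimal.

2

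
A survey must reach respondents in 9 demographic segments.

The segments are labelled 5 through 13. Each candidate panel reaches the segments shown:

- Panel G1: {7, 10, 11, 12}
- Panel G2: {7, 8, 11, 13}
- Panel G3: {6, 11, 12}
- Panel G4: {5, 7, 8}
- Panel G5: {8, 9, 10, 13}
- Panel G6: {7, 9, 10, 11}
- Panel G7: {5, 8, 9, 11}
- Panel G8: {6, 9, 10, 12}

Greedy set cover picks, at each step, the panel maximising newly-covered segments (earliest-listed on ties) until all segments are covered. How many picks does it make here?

Greedy: pick G1 (covers 4 new) → pick G5 (covers 3 new) → pick G3 (covers 1 new) → pick G4 (covers 1 new). Total picks: 4.
(The true minimum cover uses only 3 panels, so greedy is not optimal here.)

4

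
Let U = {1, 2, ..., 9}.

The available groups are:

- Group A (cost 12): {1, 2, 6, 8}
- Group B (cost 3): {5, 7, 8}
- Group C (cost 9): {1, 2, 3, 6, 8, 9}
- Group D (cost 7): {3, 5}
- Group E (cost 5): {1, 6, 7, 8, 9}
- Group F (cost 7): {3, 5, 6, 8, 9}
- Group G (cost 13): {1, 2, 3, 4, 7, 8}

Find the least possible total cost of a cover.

F, G together cover every point (F ∪ G = {1, 2, 3, 4, 5, 6, 7, 8, 9}); total cost 7 + 13 = 20.
The greedy pick B, E, G costs 21; no covering selection beats 20.

20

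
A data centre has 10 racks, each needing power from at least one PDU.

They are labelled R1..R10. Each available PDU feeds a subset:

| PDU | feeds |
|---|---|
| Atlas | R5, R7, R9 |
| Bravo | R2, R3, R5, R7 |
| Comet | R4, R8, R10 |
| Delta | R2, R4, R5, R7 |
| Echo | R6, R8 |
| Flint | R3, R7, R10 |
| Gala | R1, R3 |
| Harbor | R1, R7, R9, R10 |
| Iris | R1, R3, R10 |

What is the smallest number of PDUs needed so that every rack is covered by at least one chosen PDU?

4

Atlas and Delta and Echo and Iris together: Atlas ∪ Delta ∪ Echo ∪ Iris = {R1, R2, R3, R4, R5, R6, R7, R8, R9, R10} — every rack is covered.
No 3 of the 9 PDUs cover everything (all 84 combinations miss at least one rack), so 4 is optimal.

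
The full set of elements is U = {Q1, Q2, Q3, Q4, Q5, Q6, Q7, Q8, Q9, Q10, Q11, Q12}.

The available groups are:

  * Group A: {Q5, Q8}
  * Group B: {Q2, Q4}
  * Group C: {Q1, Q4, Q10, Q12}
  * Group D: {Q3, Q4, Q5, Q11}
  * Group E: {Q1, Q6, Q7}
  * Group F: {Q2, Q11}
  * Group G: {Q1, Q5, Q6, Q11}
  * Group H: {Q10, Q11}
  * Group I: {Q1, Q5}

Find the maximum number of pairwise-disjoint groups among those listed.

4

A, B, E, H are pairwise disjoint (A={Q5,Q8}; B={Q2,Q4}; E={Q1,Q6,Q7}; H={Q10,Q11}).
Every remaining group overlaps one of these, and no 5 of the listed groups are pairwise disjoint, so 4 is the maximum.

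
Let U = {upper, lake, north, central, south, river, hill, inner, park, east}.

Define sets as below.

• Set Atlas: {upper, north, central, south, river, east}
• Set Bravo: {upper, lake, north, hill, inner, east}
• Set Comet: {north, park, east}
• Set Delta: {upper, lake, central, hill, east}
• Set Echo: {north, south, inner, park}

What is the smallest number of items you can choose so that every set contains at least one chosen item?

The 2 items {lake, north} hit every set.
The sets Delta, Echo are pairwise disjoint, so any hitting set needs a separate item for each — at least 2. Hence 2 is optimal.

2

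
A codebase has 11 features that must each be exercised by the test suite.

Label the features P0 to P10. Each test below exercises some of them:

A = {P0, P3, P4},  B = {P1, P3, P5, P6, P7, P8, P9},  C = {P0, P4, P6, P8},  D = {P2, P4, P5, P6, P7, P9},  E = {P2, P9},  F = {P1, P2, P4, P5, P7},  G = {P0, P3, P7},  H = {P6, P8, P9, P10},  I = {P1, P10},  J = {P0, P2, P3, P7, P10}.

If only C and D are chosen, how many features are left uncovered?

Union of C, D = {P0, P2, P4, P5, P6, P7, P8, P9}.
Not covered: P1, P3, P10 — 3 features.

3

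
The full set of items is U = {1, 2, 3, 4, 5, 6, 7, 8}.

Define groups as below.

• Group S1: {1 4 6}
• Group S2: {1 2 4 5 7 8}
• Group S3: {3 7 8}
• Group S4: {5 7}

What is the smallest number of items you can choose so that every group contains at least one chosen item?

2

H = {4, 7} meets every group (each contains at least one member of H), and |H| = 2.
The groups S1, S3 are pairwise disjoint, so any hitting set needs a separate item for each — at least 2. Hence 2 is optimal.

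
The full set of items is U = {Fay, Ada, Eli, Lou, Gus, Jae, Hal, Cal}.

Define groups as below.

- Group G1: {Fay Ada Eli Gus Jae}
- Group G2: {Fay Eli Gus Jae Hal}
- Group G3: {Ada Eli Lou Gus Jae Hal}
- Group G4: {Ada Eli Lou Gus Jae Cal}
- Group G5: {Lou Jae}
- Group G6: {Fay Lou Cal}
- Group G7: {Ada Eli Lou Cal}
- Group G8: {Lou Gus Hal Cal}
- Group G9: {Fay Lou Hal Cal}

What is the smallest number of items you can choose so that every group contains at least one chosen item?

Take H = {Fay, Lou}. Each listed group contains at least one of these, so H is a hitting set of size 2.
No single item lies in every group, so at least 2 are needed and 2 is optimal.

2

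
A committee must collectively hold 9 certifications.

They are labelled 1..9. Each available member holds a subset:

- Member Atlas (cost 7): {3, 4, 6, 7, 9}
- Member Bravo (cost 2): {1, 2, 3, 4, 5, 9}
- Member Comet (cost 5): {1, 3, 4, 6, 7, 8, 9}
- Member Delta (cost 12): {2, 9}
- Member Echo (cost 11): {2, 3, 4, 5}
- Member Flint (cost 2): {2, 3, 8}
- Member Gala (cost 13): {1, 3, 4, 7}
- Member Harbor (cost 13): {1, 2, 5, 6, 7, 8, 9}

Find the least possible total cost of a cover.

7

Bravo, Comet together cover every certification (Bravo ∪ Comet = {1, 2, 3, 4, 5, 6, 7, 8, 9}); total cost 2 + 5 = 7.
No covering selection has total cost below 7.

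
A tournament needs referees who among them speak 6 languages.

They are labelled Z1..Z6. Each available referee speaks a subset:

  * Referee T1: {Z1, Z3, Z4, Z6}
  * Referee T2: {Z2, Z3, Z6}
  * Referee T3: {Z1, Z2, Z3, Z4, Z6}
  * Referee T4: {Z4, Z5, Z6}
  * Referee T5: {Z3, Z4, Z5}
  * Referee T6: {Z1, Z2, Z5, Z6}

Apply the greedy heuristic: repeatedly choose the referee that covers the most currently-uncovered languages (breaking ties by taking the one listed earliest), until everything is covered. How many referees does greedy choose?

Greedy: pick T3 (covers 5 new) → pick T4 (covers 1 new). Total picks: 2.

2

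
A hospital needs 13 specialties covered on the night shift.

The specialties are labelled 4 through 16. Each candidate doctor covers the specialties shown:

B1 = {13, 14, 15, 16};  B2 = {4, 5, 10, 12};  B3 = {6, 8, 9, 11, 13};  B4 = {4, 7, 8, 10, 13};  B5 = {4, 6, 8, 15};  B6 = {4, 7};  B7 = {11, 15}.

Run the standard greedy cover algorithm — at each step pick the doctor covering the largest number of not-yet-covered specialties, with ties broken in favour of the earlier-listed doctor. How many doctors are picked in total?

4

Greedy: pick B3 (covers 5 new) → pick B2 (covers 4 new) → pick B1 (covers 3 new) → pick B4 (covers 1 new). Total picks: 4.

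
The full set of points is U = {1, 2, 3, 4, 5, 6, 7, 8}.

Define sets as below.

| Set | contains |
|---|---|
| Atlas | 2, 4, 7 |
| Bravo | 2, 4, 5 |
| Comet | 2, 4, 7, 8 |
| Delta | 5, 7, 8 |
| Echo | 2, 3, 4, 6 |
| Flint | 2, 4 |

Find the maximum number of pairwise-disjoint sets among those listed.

Delta, Flint are pairwise disjoint (Delta={5,7,8}; Flint={2,4}).
Every remaining set overlaps one of these, and no 3 of the listed sets are pairwise disjoint, so 2 is the maximum.

2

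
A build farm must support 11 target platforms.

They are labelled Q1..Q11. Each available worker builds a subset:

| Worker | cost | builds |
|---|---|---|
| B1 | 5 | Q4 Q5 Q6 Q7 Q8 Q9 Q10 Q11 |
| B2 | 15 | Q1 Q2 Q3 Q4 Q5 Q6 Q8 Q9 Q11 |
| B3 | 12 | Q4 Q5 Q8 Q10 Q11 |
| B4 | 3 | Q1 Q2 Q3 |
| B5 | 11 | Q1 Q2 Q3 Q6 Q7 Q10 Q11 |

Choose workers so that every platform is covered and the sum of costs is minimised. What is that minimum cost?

8

B1, B4 together cover every platform (B1 ∪ B4 = {Q1, Q2, Q3, Q4, Q5, Q6, Q7, Q8, Q9, Q10, Q11}); total cost 5 + 3 = 8.
No covering selection has total cost below 8.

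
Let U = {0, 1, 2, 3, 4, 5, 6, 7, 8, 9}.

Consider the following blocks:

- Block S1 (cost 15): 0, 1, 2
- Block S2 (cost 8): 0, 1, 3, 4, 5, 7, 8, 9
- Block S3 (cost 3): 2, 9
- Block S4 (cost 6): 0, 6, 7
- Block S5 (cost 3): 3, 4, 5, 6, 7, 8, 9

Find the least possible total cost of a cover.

S2, S3, S5 together cover every point (S2 ∪ S3 ∪ S5 = {0, 1, 2, 3, 4, 5, 6, 7, 8, 9}); total cost 8 + 3 + 3 = 14.
No covering selection has total cost below 14.

14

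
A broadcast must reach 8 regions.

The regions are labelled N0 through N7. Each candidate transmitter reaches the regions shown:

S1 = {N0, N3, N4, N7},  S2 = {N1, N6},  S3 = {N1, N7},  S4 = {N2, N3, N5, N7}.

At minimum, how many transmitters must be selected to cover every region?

3

Take {S1, S2, S4}. Their union is {N0, N1, N2, N3, N4, N5, N6, N7}, which is all 8 regions.
Only S1 contains N0, so S1 is forced; the remaining 4 regions need at least 2 more transmitters (each remaining transmitter adds at most 2) — so at least 3 transmitters are needed, and 3 is optimal.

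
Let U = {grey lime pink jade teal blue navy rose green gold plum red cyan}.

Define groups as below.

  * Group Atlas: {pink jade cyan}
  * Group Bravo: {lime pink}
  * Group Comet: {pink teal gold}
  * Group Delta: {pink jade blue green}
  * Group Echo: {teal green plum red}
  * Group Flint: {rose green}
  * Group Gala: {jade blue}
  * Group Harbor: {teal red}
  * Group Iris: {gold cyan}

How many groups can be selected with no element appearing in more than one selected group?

Bravo, Flint, Gala, Harbor, Iris are pairwise disjoint (Bravo={lime,pink}; Flint={rose,green}; Gala={jade,blue}; Harbor={teal,red}; Iris={gold,cyan}).
Every remaining group overlaps one of these, and no 6 of the listed groups are pairwise disjoint, so 5 is the maximum.

5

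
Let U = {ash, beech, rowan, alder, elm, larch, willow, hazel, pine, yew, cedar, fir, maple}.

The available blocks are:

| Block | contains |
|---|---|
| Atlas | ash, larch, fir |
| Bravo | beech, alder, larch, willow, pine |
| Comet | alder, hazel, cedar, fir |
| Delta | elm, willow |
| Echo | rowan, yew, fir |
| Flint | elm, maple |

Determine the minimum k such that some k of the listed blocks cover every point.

Atlas and Bravo and Comet and Echo and Flint together: Atlas ∪ Bravo ∪ Comet ∪ Echo ∪ Flint = {ash, beech, rowan, alder, elm, larch, willow, hazel, pine, yew, cedar, fir, maple} — every point is covered.
No 4 of the 6 blocks cover everything (all 15 combinations miss at least one point), so 5 is optimal.

5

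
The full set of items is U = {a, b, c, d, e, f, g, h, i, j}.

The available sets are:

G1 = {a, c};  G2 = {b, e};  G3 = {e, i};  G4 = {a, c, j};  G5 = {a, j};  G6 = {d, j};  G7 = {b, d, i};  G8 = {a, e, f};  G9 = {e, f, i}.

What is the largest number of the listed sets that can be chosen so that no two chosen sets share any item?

G1, G2, G6 are pairwise disjoint (G1={a,c}; G2={b,e}; G6={d,j}).
Every remaining set overlaps one of these, and no 4 of the listed sets are pairwise disjoint, so 3 is the maximum.

3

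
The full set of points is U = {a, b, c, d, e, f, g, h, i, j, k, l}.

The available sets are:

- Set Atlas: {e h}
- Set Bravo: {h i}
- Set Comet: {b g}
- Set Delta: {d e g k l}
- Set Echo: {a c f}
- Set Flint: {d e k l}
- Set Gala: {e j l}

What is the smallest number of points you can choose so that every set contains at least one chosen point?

4

The 4 points {a, e, g, h} hit every set.
The sets Bravo, Comet, Echo, Gala are pairwise disjoint, so any hitting set needs a separate point for each — at least 4. Hence 4 is optimal.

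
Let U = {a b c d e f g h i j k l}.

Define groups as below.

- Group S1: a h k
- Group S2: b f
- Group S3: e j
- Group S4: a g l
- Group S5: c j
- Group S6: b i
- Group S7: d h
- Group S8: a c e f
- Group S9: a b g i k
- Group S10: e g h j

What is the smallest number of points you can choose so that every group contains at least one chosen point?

T = {a, b, h, j} meets every group (each contains at least one member of T), and |T| = 4.
The groups S2, S4, S5, S7 are pairwise disjoint, so any hitting set needs a separate point for each — at least 4. Hence 4 is optimal.

4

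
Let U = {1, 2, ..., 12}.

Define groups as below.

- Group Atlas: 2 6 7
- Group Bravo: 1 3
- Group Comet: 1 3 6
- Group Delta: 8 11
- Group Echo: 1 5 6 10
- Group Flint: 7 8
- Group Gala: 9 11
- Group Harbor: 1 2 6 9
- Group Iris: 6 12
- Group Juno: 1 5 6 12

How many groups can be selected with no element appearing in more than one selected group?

Bravo, Flint, Gala, Iris are pairwise disjoint (Bravo={1,3}; Flint={7,8}; Gala={9,11}; Iris={6,12}).
Every remaining group overlaps one of these, and no 5 of the listed groups are pairwise disjoint, so 4 is the maximum.

4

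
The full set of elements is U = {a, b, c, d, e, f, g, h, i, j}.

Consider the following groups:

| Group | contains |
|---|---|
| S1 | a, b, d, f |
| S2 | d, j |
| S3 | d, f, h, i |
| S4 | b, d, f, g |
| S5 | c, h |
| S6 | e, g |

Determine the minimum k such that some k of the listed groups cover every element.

S1, S2, S3, S5, and S6 cover everything between them: the union {a, b, c, d, e, f, g, h, i, j} is all of U.
No 4 of the 6 groups cover everything (all 15 combinations miss at least one element), so 5 is optimal.

5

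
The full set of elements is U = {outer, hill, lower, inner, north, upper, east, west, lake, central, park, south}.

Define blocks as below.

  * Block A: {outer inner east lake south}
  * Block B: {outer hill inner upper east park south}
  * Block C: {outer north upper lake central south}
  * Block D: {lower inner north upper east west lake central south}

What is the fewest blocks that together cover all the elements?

2

B and D cover everything between them: the union {outer, hill, lower, inner, north, upper, east, west, lake, central, park, south} is all of U.
No single block has all 12 elements (the largest, D, has 9), so 2 is optimal.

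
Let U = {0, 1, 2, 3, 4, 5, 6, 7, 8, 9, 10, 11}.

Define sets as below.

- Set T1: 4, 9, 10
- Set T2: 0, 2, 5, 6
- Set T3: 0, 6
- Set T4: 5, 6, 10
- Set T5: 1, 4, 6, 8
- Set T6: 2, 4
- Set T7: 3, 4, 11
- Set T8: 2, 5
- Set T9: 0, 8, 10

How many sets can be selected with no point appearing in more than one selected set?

3

T3, T7, T8 are pairwise disjoint (T3={0,6}; T7={3,4,11}; T8={2,5}).
Every remaining set overlaps one of these, and no 4 of the listed sets are pairwise disjoint, so 3 is the maximum.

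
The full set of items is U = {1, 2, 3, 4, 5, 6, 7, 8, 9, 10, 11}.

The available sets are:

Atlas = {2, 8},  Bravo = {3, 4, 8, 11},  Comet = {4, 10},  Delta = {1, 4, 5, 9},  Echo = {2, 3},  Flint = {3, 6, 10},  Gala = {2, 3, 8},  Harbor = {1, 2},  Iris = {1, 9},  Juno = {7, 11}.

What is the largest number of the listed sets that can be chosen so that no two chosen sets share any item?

4

Atlas, Flint, Iris, Juno are pairwise disjoint (Atlas={2,8}; Flint={3,6,10}; Iris={1,9}; Juno={7,11}).
Every remaining set overlaps one of these, and no 5 of the listed sets are pairwise disjoint, so 4 is the maximum.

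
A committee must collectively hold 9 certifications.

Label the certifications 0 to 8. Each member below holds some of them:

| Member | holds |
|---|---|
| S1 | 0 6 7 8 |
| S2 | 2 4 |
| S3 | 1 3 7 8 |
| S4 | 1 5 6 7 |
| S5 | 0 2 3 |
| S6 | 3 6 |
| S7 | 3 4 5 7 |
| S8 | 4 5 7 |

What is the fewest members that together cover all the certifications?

Take {S1, S2, S3, S8}. Their union is {0, 1, 2, 3, 4, 5, 6, 7, 8}, which is all 9 certifications.
No 3 of the 8 members cover everything (all 56 combinations miss at least one certification), so 4 is optimal.

4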